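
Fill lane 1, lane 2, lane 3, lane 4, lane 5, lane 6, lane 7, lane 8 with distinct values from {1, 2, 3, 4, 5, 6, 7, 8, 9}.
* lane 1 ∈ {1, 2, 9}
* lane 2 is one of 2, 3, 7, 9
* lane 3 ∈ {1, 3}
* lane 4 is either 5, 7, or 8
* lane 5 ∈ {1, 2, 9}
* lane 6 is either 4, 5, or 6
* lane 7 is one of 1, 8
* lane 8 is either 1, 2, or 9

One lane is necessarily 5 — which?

lane 4

lane 1, lane 5, lane 8 share exactly the 3 values {1, 2, 9}; by pigeonhole those values go to them, so strike 1, 2, 9 from lane 2, lane 3, lane 7.
lane 3 must be 3 (only option left). So lane 2 can't be 3.
lane 7 must be 8 (only option left). Remove 8 from lane 4.
That leaves lane 2 = 7. So lane 4 can't be 7.
So 5 goes to lane 4.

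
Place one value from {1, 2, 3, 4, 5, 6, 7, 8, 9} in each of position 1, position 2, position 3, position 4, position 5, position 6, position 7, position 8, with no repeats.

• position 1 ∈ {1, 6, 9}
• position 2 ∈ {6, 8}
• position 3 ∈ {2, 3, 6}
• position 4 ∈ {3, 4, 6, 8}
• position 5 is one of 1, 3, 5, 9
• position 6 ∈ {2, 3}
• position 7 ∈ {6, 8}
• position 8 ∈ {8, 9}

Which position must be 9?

The 8 variables together cover exactly {1, 2, 3, 4, 5, 6, 8, 9} — 8 values for 8 variables — and 4 appears only in position 4's list, so position 4 = 4.
The 7 still-open variables together cover exactly {1, 2, 3, 5, 6, 8, 9} — 7 values for 7 variables — and 5 appears only in position 5's list, so position 5 = 5.
Among the 6 still-open variables, 1 fits only position 1 (and all 6 values in {1, 2, 3, 6, 8, 9} must be used), so position 1 = 1.
The 5 still-open variables together cover exactly {2, 3, 6, 8, 9} — 5 values for 5 variables — and 9 appears only in position 8's list, so position 8 = 9.

position 8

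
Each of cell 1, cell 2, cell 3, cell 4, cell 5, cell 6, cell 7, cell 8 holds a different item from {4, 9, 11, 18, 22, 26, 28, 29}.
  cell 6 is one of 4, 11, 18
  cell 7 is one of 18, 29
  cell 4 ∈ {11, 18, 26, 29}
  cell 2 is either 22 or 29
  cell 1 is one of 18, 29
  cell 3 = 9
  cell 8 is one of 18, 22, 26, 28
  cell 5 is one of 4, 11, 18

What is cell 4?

cell 3 has just one choice, so cell 3 = 9.
Among the 7 still-open variables, 28 fits only cell 8 (and all 7 values in {4, 11, 18, 22, 26, 28, 29} must be used), so cell 8 = 28.
Among the 6 still-open variables, 22 fits only cell 2 (and all 6 values in {4, 11, 18, 22, 26, 29} must be used), so cell 2 = 22.
The 5 still-open variables together cover exactly {4, 11, 18, 26, 29} — 5 values for 5 variables — and 26 appears only in cell 4's list, so cell 4 = 26.

26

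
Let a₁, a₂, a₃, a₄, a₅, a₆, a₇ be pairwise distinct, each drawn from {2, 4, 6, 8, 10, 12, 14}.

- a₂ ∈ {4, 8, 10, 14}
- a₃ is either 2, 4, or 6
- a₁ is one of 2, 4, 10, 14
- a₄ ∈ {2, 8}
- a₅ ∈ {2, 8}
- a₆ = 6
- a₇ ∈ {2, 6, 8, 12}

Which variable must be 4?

a₃

a₆ must be 6 (only option left). Strike 6 from a₃, a₇.
The 6 still-open variables draw from only 6 values {2, 4, 8, 10, 12, 14}, so each is used; only a₇ can be 12, hence a₇ = 12.
a₄ and a₅ share exactly the 2 values {2, 8}; by pigeonhole those values go to them, so strike 2, 8 from a₁, a₂, a₃.
So 4 goes to a₃.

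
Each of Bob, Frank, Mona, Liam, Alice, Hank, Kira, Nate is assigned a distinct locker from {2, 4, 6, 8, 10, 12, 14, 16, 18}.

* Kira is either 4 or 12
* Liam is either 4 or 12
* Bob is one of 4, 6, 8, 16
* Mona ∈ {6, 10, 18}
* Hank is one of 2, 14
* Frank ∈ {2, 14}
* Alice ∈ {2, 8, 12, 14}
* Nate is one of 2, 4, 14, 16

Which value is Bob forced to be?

The 2 variables Frank and Hank are confined to {2, 14}, which locks those values in; drop them from Alice, Nate.
Liam and Kira between them cover only {4, 12} — a naked pair. Remove those values from Bob, Alice, Nate.
Alice's domain is down to {8}, so Alice = 8. Remove 8 from Bob.
Nate has just one choice, so Nate = 16. So Bob can't be 16.
So Bob = 6.

6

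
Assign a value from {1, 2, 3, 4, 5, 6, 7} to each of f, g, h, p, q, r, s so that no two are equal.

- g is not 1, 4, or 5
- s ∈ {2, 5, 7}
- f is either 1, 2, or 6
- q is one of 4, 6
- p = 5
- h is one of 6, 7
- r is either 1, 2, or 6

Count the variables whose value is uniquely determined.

3

p must be 5 (only option left). Remove 5 from s.
The 6 still-open variables draw from only 6 values {1, 2, 3, 4, 6, 7}, so each is used; only g can be 3, hence g = 3.
The 5 still-open variables together cover exactly {1, 2, 4, 6, 7} — 5 values for 5 variables — and 4 appears only in q's list, so q = 4.
Determined: g=3, p=5, q=4. The other variables each still have more than one consistent value. That makes 3.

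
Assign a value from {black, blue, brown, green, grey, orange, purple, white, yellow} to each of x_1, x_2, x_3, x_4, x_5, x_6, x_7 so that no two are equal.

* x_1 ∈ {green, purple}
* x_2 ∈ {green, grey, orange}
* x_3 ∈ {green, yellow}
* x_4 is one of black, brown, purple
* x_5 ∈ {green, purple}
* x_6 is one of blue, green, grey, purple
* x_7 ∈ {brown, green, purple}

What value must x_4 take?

black

x_1 and x_5 between them cover only {green, purple} — a naked pair. Remove those values from x_2, x_3, x_4, x_6, x_7.
x_3's domain is down to {yellow}, so x_3 = yellow.
That leaves x_7 = brown. Strike brown from x_4.
So x_4 = black.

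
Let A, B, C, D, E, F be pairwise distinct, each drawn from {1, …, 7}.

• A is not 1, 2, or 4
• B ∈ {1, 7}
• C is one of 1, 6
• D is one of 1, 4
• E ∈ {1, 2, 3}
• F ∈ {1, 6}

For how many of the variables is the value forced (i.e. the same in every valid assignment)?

2

C and F between them cover only {1, 6} — a naked pair. Remove those values from A, B, D, E.
B's domain is down to {7}, so B = 7. Remove 7 from A.
D has just one choice, so D = 4.
Determined: B=7, D=4. The other variables each still have more than one consistent value. That makes 2.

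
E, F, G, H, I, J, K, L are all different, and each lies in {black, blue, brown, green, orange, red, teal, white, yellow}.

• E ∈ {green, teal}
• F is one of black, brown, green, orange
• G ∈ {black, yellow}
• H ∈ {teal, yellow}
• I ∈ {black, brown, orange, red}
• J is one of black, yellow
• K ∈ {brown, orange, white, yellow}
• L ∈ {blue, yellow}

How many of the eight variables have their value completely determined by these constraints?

3

G and J share exactly the 2 values {black, yellow}; by pigeonhole those values go to them, so strike black, yellow from F, H, I, K, L.
H has just one choice, so H = teal. Eliminate teal elsewhere: E.
L's domain is down to {blue}, so L = blue.
E's domain is down to {green}, so E = green. Eliminate green elsewhere: F.
Determined: E=green, H=teal, L=blue. The other variables each still have more than one consistent value. That makes 3.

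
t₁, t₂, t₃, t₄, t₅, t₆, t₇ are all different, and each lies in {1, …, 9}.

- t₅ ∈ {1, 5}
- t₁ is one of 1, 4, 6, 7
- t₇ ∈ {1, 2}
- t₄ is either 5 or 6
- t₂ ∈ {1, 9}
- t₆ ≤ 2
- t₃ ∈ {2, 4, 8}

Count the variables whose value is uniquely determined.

t₆ and t₇ share exactly the 2 values {1, 2}; by pigeonhole those values go to them, so strike 1, 2 from t₁, t₂, t₃, t₅.
t₂ must be 9 (only option left).
t₅ must be 5 (only option left). So t₄ can't be 5.
t₄ must be 6 (only option left). Strike 6 from t₁.
Determined: t₂=9, t₄=6, t₅=5. The other variables each still have more than one consistent value. That makes 3.

3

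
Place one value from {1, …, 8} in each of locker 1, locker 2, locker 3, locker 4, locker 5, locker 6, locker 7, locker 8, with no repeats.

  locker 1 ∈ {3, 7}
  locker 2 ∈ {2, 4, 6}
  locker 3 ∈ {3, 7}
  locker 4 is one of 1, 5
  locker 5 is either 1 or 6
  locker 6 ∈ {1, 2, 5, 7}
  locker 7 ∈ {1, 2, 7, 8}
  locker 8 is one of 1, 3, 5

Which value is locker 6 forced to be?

The 8 variables together cover exactly {1, 2, 3, 4, 5, 6, 7, 8} — 8 values for 8 variables — and 4 appears only in locker 2's list, so locker 2 = 4.
The 7 still-open variables draw from only 7 values {1, 2, 3, 5, 6, 7, 8}, so each is used; only locker 5 can be 6, hence locker 5 = 6.
The 6 still-open variables together cover exactly {1, 2, 3, 5, 7, 8} — 6 values for 6 variables — and 8 appears only in locker 7's list, so locker 7 = 8.
The 5 still-open variables together cover exactly {1, 2, 3, 5, 7} — 5 values for 5 variables — and 2 appears only in locker 6's list, so locker 6 = 2.

2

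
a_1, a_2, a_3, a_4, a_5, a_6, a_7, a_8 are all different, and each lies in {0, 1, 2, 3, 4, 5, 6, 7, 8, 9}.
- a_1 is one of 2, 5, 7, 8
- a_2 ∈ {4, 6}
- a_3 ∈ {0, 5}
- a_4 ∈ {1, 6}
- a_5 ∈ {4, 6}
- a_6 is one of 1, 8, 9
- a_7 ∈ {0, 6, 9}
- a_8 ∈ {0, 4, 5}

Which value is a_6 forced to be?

8

a_2 and a_5 between them cover only {4, 6} — a naked pair. Remove those values from a_4, a_7, a_8.
a_4's domain is down to {1}, so a_4 = 1. Remove 1 from a_6.
a_3 and a_8 share exactly the 2 values {0, 5}; by pigeonhole those values go to them, so strike 0, 5 from a_1, a_7.
a_7's domain is down to {9}, so a_7 = 9. Remove 9 from a_6.
So a_6 = 8.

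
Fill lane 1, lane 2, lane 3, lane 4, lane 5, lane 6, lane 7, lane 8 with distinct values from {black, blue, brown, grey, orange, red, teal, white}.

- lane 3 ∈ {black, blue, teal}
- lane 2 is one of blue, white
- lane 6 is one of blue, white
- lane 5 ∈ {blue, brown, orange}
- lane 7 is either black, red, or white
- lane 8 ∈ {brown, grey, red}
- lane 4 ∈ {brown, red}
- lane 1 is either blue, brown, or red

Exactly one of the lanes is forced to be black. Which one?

Among the 8 variables, grey fits only lane 8 (and all 8 values in {black, blue, brown, grey, orange, red, teal, white} must be used), so lane 8 = grey.
The 7 still-open variables together cover exactly {black, blue, brown, orange, red, teal, white} — 7 values for 7 variables — and orange appears only in lane 5's list, so lane 5 = orange.
The 6 still-open variables together cover exactly {black, blue, brown, red, teal, white} — 6 values for 6 variables — and teal appears only in lane 3's list, so lane 3 = teal.
The 5 still-open variables draw from only 5 values {black, blue, brown, red, white}, so each is used; only lane 7 can be black, hence lane 7 = black.

lane 7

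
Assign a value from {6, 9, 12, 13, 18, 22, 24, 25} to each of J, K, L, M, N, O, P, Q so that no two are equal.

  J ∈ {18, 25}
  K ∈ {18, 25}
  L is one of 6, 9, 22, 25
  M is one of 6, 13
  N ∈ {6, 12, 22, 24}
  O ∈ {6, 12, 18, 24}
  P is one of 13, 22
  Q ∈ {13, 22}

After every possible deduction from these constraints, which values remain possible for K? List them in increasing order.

18, 25

The 8 variables draw from only 8 values {6, 9, 12, 13, 18, 22, 24, 25}, so each is used; only L can be 9, hence L = 9.
The 2 variables J and K are confined to {18, 25}, which locks those values in; drop them from O.
The 2 variables P and Q are confined to {13, 22}, which locks those values in; drop them from M, N.
M has just one choice, so M = 6. Remove 6 from N, O.
No further eliminations apply; K can still be any of 18, 25.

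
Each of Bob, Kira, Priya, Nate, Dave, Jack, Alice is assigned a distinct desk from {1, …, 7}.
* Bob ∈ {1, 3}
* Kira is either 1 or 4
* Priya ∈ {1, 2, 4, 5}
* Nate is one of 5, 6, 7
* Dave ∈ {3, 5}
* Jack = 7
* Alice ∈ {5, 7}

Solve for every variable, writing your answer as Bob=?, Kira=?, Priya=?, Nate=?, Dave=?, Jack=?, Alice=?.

Bob=1, Kira=4, Priya=2, Nate=6, Dave=3, Jack=7, Alice=5

Jack has just one choice, so Jack = 7. Eliminate 7 elsewhere: Nate, Alice.
That leaves Alice = 5. Remove 5 from Priya, Nate, Dave.
Nate has just one choice, so Nate = 6.
Dave has just one choice, so Dave = 3. So Bob can't be 3.
Bob has just one choice, so Bob = 1. Eliminate 1 elsewhere: Kira, Priya.
Kira must be 4 (only option left). Strike 4 from Priya.
Priya's domain is down to {2}, so Priya = 2.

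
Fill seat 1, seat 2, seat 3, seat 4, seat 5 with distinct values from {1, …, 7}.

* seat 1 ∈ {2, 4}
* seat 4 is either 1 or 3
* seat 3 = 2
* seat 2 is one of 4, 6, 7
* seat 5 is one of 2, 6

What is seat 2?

7

seat 3 has just one choice, so seat 3 = 2. Remove 2 from seat 1, seat 5.
seat 5 must be 6 (only option left). Eliminate 6 elsewhere: seat 2.
That leaves seat 1 = 4. Remove 4 from seat 2.
So seat 2 = 7.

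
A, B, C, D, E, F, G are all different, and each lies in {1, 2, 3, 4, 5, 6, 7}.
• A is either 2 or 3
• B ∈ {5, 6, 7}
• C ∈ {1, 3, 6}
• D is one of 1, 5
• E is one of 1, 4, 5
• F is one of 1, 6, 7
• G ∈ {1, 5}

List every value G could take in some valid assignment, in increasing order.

The 7 variables draw from only 7 values {1, 2, 3, 4, 5, 6, 7}, so each is used; only A can be 2, hence A = 2.
The 6 still-open variables draw from only 6 values {1, 3, 4, 5, 6, 7}, so each is used; only C can be 3, hence C = 3.
The 5 still-open variables together cover exactly {1, 4, 5, 6, 7} — 5 values for 5 variables — and 4 appears only in E's list, so E = 4.
D and G between them cover only {1, 5} — a naked pair. Remove those values from B, F.
No further eliminations apply; G can still be any of 1, 5.

1, 5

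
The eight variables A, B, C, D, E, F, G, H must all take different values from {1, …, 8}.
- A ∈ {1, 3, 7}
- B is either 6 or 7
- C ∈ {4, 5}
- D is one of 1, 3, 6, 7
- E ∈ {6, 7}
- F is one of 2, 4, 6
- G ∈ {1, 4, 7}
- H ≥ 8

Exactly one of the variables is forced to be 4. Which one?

H must be 8 (only option left).
The 7 still-open variables together cover exactly {1, 2, 3, 4, 5, 6, 7} — 7 values for 7 variables — and 2 appears only in F's list, so F = 2.
The 6 still-open variables together cover exactly {1, 3, 4, 5, 6, 7} — 6 values for 6 variables — and 5 appears only in C's list, so C = 5.
The 5 still-open variables together cover exactly {1, 3, 4, 6, 7} — 5 values for 5 variables — and 4 appears only in G's list, so G = 4.

G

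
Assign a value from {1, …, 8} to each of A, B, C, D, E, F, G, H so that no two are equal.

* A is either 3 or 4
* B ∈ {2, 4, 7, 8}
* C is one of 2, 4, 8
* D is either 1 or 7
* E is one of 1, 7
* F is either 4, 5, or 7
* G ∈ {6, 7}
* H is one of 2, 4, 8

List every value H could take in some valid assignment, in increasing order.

Among the 8 variables, 3 fits only A (and all 8 values in {1, 2, 3, 4, 5, 6, 7, 8} must be used), so A = 3.
Among the 7 still-open variables, 5 fits only F (and all 7 values in {1, 2, 4, 5, 6, 7, 8} must be used), so F = 5.
Among the 6 still-open variables, 6 fits only G (and all 6 values in {1, 2, 4, 6, 7, 8} must be used), so G = 6.
The 2 variables D and E are confined to {1, 7}, which locks those values in; drop them from B.
No further eliminations apply; H can still be any of 2, 4, 8.

2, 4, 8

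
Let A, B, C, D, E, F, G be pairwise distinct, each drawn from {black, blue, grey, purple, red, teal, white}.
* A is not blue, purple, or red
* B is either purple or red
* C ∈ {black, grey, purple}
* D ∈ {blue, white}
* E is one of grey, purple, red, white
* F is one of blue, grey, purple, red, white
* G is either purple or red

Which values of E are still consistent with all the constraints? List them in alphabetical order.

The 7 variables together cover exactly {black, blue, grey, purple, red, teal, white} — 7 values for 7 variables — and teal appears only in A's list, so A = teal.
The 6 still-open variables together cover exactly {black, blue, grey, purple, red, white} — 6 values for 6 variables — and black appears only in C's list, so C = black.
The 2 variables B and G are confined to {purple, red}, which locks those values in; drop them from E, F.
No further eliminations apply; E can still be any of grey, white.

grey, white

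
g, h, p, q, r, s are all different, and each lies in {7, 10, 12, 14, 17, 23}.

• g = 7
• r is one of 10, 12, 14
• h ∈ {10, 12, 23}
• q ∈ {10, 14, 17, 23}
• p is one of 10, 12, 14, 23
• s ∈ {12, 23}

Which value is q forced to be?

17

g must be 7 (only option left).
Among the 5 still-open variables, 17 fits only q (and all 5 values in {10, 12, 14, 17, 23} must be used), so q = 17.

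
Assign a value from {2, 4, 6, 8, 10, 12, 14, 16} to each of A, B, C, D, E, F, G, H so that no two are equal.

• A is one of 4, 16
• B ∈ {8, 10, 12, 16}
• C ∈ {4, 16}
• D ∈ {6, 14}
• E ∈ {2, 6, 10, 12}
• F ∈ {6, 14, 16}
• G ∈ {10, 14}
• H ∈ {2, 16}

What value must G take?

The 8 variables draw from only 8 values {2, 4, 6, 8, 10, 12, 14, 16}, so each is used; only B can be 8, hence B = 8.
Among the 7 still-open variables, 12 fits only E (and all 7 values in {2, 4, 6, 10, 12, 14, 16} must be used), so E = 12.
The 6 still-open variables draw from only 6 values {2, 4, 6, 10, 14, 16}, so each is used; only H can be 2, hence H = 2.
Among the 5 still-open variables, 10 fits only G (and all 5 values in {4, 6, 10, 14, 16} must be used), so G = 10.

10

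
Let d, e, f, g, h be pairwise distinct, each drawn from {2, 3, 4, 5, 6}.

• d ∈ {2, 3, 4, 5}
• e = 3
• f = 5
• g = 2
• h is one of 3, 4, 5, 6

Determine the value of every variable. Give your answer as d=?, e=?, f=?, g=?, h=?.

d=4, e=3, f=5, g=2, h=6

e has just one choice, so e = 3. Remove 3 from d, h.
f has just one choice, so f = 5. Remove 5 from d, h.
g's domain is down to {2}, so g = 2. So d can't be 2.
d must be 4 (only option left). Remove 4 from h.
h's domain is down to {6}, so h = 6.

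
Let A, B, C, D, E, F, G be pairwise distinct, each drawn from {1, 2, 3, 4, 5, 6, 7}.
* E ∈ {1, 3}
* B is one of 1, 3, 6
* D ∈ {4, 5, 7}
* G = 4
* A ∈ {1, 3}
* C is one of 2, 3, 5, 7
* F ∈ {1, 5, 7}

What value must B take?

G has just one choice, so G = 4. Strike 4 from D.
The 6 still-open variables together cover exactly {1, 2, 3, 5, 6, 7} — 6 values for 6 variables — and 2 appears only in C's list, so C = 2.
The 5 still-open variables together cover exactly {1, 3, 5, 6, 7} — 5 values for 5 variables — and 6 appears only in B's list, so B = 6.

6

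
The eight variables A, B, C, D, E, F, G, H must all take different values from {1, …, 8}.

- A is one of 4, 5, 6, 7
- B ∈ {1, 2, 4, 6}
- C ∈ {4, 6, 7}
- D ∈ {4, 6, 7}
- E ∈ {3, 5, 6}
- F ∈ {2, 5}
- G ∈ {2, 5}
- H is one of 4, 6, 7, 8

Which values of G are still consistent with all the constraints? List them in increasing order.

2, 5

The 8 variables together cover exactly {1, 2, 3, 4, 5, 6, 7, 8} — 8 values for 8 variables — and 1 appears only in B's list, so B = 1.
Among the 7 still-open variables, 3 fits only E (and all 7 values in {2, 3, 4, 5, 6, 7, 8} must be used), so E = 3.
Among the 6 still-open variables, 8 fits only H (and all 6 values in {2, 4, 5, 6, 7, 8} must be used), so H = 8.
F and G share exactly the 2 values {2, 5}; by pigeonhole those values go to them, so strike 2, 5 from A.
No further eliminations apply; G can still be any of 2, 5.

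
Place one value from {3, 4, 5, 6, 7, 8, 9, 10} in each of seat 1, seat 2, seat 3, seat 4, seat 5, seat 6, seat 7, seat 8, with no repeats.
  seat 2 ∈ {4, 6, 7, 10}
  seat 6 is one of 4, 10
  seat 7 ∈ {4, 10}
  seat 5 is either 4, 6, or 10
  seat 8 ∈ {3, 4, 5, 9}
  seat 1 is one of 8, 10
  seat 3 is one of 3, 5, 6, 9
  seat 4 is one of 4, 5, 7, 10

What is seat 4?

5

Among the 8 variables, 8 fits only seat 1 (and all 8 values in {3, 4, 5, 6, 7, 8, 9, 10} must be used), so seat 1 = 8.
seat 6 and seat 7 share exactly the 2 values {4, 10}; by pigeonhole those values go to them, so strike 4, 10 from seat 2, seat 4, seat 5, seat 8.
seat 5 has just one choice, so seat 5 = 6. Remove 6 from seat 2, seat 3.
seat 2's domain is down to {7}, so seat 2 = 7. Remove 7 from seat 4.
So seat 4 = 5.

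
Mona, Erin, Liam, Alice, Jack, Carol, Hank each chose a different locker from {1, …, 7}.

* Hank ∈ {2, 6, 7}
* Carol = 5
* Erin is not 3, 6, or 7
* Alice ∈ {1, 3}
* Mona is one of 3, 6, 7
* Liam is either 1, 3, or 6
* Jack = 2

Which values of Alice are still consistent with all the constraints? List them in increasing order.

Jack's domain is down to {2}, so Jack = 2. So Erin, Hank can't be 2.
Carol must be 5 (only option left). Eliminate 5 elsewhere: Erin.
The 5 still-open variables together cover exactly {1, 3, 4, 6, 7} — 5 values for 5 variables — and 4 appears only in Erin's list, so Erin = 4.
No further eliminations apply; Alice can still be any of 1, 3.

1, 3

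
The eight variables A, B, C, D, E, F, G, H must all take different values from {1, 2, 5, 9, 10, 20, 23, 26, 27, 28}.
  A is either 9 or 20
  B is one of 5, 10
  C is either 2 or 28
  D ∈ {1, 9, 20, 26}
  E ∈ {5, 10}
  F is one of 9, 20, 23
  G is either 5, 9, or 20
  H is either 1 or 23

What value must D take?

B and E share exactly the 2 values {5, 10}; by pigeonhole those values go to them, so strike 5, 10 from G.
The 2 variables A and G are confined to {9, 20}, which locks those values in; drop them from D, F.
F must be 23 (only option left). Eliminate 23 elsewhere: H.
That leaves H = 1. Strike 1 from D.
So D = 26.

26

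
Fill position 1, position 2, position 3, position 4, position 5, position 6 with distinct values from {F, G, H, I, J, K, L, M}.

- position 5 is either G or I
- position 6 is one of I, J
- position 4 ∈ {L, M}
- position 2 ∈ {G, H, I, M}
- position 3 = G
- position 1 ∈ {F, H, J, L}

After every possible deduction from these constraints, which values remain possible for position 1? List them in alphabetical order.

position 3 must be G (only option left). Eliminate G elsewhere: position 2, position 5.
position 5 must be I (only option left). Remove I from position 2, position 6.
position 6's domain is down to {J}, so position 6 = J. Remove J from position 1.
No further eliminations apply; position 1 can still be any of F, H, L.

F, H, L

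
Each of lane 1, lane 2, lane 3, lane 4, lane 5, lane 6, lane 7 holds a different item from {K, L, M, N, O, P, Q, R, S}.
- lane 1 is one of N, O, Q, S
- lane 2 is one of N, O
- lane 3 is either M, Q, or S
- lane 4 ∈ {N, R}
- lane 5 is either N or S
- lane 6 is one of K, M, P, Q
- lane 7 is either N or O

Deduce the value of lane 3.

lane 2 and lane 7 share exactly the 2 values {N, O}; by pigeonhole those values go to them, so strike N, O from lane 1, lane 4, lane 5.
lane 4 must be R (only option left).
lane 5's domain is down to {S}, so lane 5 = S. So lane 1, lane 3 can't be S.
lane 1's domain is down to {Q}, so lane 1 = Q. Eliminate Q elsewhere: lane 3, lane 6.
So lane 3 = M.

M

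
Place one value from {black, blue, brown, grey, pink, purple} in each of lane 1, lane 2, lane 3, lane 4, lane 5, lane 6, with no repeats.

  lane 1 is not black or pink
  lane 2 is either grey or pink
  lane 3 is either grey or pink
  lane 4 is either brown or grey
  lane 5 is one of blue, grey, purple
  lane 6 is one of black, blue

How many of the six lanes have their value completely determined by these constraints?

2

The 6 variables together cover exactly {black, blue, brown, grey, pink, purple} — 6 values for 6 variables — and black appears only in lane 6's list, so lane 6 = black.
The 2 variables lane 2 and lane 3 are confined to {grey, pink}, which locks those values in; drop them from lane 1, lane 4, lane 5.
lane 4 has just one choice, so lane 4 = brown. Strike brown from lane 1.
Determined: lane 4=brown, lane 6=black. The other lanes each still have more than one consistent value. That makes 2.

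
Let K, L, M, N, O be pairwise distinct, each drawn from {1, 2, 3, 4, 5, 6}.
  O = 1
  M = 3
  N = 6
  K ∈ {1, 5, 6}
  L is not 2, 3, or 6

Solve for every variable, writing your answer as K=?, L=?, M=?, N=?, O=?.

K=5, L=4, M=3, N=6, O=1

M must be 3 (only option left).
N has just one choice, so N = 6. So K can't be 6.
O's domain is down to {1}, so O = 1. Strike 1 from K, L.
That leaves K = 5. Eliminate 5 elsewhere: L.
L has just one choice, so L = 4.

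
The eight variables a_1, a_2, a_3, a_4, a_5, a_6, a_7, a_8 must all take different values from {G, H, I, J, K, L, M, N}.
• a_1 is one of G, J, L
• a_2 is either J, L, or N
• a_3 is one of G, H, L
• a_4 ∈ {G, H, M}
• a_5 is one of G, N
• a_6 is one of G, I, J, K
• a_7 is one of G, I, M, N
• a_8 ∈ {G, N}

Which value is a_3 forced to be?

H

The 8 variables draw from only 8 values {G, H, I, J, K, L, M, N}, so each is used; only a_6 can be K, hence a_6 = K.
Among the 7 still-open variables, I fits only a_7 (and all 7 values in {G, H, I, J, L, M, N} must be used), so a_7 = I.
Among the 6 still-open variables, M fits only a_4 (and all 6 values in {G, H, J, L, M, N} must be used), so a_4 = M.
The 5 still-open variables draw from only 5 values {G, H, J, L, N}, so each is used; only a_3 can be H, hence a_3 = H.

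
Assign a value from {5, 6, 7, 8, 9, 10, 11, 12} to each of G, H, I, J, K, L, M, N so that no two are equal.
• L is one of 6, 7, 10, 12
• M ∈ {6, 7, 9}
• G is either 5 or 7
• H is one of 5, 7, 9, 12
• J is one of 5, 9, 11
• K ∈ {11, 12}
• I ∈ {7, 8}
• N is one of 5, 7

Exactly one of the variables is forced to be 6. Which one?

The 8 variables together cover exactly {5, 6, 7, 8, 9, 10, 11, 12} — 8 values for 8 variables — and 8 appears only in I's list, so I = 8.
The 7 still-open variables together cover exactly {5, 6, 7, 9, 10, 11, 12} — 7 values for 7 variables — and 10 appears only in L's list, so L = 10.
Among the 6 still-open variables, 6 fits only M (and all 6 values in {5, 6, 7, 9, 11, 12} must be used), so M = 6.

M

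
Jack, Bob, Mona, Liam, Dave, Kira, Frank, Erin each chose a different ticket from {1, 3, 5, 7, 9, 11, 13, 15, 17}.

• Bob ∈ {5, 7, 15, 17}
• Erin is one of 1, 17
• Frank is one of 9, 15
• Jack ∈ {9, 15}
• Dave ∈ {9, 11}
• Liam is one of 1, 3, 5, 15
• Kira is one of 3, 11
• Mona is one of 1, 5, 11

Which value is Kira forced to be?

The 8 variables together cover exactly {1, 3, 5, 7, 9, 11, 15, 17} — 8 values for 8 variables — and 7 appears only in Bob's list, so Bob = 7.
The 7 still-open variables together cover exactly {1, 3, 5, 9, 11, 15, 17} — 7 values for 7 variables — and 17 appears only in Erin's list, so Erin = 17.
Jack and Frank share exactly the 2 values {9, 15}; by pigeonhole those values go to them, so strike 9, 15 from Liam, Dave.
Dave's domain is down to {11}, so Dave = 11. Eliminate 11 elsewhere: Mona, Kira.
So Kira = 3.

3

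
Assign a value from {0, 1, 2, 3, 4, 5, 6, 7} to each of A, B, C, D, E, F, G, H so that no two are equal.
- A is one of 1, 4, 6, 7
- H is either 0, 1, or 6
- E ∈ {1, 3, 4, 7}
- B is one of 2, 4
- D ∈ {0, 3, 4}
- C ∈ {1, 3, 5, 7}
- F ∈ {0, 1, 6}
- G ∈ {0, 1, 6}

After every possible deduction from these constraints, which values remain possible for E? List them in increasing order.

3, 4, 7

The 8 variables draw from only 8 values {0, 1, 2, 3, 4, 5, 6, 7}, so each is used; only B can be 2, hence B = 2.
The 7 still-open variables together cover exactly {0, 1, 3, 4, 5, 6, 7} — 7 values for 7 variables — and 5 appears only in C's list, so C = 5.
The 3 variables F, G, H are confined to {0, 1, 6}, which locks those values in; drop them from A, D, E.
No further eliminations apply; E can still be any of 3, 4, 7.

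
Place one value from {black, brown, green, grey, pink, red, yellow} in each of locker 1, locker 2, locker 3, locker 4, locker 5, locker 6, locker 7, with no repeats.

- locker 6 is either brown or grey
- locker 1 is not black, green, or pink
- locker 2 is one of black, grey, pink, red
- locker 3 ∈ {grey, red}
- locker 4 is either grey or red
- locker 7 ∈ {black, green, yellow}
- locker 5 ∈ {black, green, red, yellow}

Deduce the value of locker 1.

yellow

The 7 variables together cover exactly {black, brown, green, grey, pink, red, yellow} — 7 values for 7 variables — and pink appears only in locker 2's list, so locker 2 = pink.
locker 3 and locker 4 share exactly the 2 values {grey, red}; by pigeonhole those values go to them, so strike grey, red from locker 1, locker 5, locker 6.
locker 6 must be brown (only option left). So locker 1 can't be brown.
So locker 1 = yellow.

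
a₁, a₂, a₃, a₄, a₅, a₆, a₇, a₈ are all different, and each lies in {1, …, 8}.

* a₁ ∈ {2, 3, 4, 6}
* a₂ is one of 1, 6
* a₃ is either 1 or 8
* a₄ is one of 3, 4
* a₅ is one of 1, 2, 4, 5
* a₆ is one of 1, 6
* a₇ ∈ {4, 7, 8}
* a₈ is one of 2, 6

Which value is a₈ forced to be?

Among the 8 variables, 5 fits only a₅ (and all 8 values in {1, 2, 3, 4, 5, 6, 7, 8} must be used), so a₅ = 5.
The 7 still-open variables draw from only 7 values {1, 2, 3, 4, 6, 7, 8}, so each is used; only a₇ can be 7, hence a₇ = 7.
Among the 6 still-open variables, 8 fits only a₃ (and all 6 values in {1, 2, 3, 4, 6, 8} must be used), so a₃ = 8.
The 2 variables a₂ and a₆ are confined to {1, 6}, which locks those values in; drop them from a₁, a₈.
So a₈ = 2.

2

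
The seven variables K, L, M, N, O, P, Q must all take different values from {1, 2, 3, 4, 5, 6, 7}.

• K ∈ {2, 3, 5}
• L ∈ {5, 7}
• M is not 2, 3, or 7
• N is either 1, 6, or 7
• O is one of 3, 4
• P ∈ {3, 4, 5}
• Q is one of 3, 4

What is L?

7

The 7 variables draw from only 7 values {1, 2, 3, 4, 5, 6, 7}, so each is used; only K can be 2, hence K = 2.
The 2 variables O and Q are confined to {3, 4}, which locks those values in; drop them from M, P.
P has just one choice, so P = 5. Remove 5 from L, M.
So L = 7.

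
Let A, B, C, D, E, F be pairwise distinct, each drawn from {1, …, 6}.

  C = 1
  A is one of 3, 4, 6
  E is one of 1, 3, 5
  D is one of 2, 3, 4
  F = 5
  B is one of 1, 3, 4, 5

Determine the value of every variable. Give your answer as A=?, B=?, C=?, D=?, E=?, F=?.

A=6, B=4, C=1, D=2, E=3, F=5

C has just one choice, so C = 1. Strike 1 from B, E.
F must be 5 (only option left). So B, E can't be 5.
E has just one choice, so E = 3. So A, B, D can't be 3.
B's domain is down to {4}, so B = 4. Remove 4 from A, D.
That leaves D = 2.
A must be 6 (only option left).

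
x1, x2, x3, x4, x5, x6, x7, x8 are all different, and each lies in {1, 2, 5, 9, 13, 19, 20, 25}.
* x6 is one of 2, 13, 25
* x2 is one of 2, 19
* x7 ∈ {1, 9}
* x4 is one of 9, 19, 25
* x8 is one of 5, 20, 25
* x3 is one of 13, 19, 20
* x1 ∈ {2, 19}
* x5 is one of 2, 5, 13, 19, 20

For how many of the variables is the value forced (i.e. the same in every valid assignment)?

2

The 8 variables draw from only 8 values {1, 2, 5, 9, 13, 19, 20, 25}, so each is used; only x7 can be 1, hence x7 = 1.
The 7 still-open variables draw from only 7 values {2, 5, 9, 13, 19, 20, 25}, so each is used; only x4 can be 9, hence x4 = 9.
x1 and x2 between them cover only {2, 19} — a naked pair. Remove those values from x3, x5, x6.
Determined: x4=9, x7=1. The other variables each still have more than one consistent value. That makes 2.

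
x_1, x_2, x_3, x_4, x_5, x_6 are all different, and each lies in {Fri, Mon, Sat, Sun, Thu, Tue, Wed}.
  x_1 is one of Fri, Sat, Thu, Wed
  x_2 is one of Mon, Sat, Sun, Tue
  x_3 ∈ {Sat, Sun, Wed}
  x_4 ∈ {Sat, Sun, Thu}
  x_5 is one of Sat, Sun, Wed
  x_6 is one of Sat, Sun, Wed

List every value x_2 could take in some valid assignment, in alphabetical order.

Mon, Tue

x_3, x_5, x_6 between them cover only {Sat, Sun, Wed} — a naked triple. Remove those values from x_1, x_2, x_4.
That leaves x_4 = Thu. Strike Thu from x_1.
x_1's domain is down to {Fri}, so x_1 = Fri.
No further eliminations apply; x_2 can still be any of Mon, Tue.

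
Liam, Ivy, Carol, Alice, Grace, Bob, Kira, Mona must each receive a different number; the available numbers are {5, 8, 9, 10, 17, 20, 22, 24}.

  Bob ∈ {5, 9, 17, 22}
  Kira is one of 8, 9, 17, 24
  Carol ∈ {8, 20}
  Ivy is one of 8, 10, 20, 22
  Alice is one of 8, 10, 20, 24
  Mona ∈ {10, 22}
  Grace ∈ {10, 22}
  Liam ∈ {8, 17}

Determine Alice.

24

Among the 8 variables, 5 fits only Bob (and all 8 values in {5, 8, 9, 10, 17, 20, 22, 24} must be used), so Bob = 5.
The 7 still-open variables together cover exactly {8, 9, 10, 17, 20, 22, 24} — 7 values for 7 variables — and 9 appears only in Kira's list, so Kira = 9.
The 6 still-open variables draw from only 6 values {8, 10, 17, 20, 22, 24}, so each is used; only Liam can be 17, hence Liam = 17.
Among the 5 still-open variables, 24 fits only Alice (and all 5 values in {8, 10, 20, 22, 24} must be used), so Alice = 24.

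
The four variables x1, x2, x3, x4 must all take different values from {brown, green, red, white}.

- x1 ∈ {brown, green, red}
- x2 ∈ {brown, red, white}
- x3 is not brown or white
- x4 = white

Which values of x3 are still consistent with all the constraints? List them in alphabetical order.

x4 must be white (only option left). Strike white from x2.
No further eliminations apply; x3 can still be any of green, red.

green, red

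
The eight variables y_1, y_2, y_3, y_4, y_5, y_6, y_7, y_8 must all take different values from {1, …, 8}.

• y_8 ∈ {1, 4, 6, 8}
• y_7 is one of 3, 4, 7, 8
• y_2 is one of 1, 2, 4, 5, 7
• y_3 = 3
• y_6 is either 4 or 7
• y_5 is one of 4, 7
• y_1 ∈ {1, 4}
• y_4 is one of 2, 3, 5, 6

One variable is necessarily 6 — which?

y_8

y_3 must be 3 (only option left). Eliminate 3 elsewhere: y_4, y_7.
y_5 and y_6 between them cover only {4, 7} — a naked pair. Remove those values from y_1, y_2, y_7, y_8.
y_1 must be 1 (only option left). So y_2, y_8 can't be 1.
y_7 has just one choice, so y_7 = 8. Eliminate 8 elsewhere: y_8.
So 6 goes to y_8.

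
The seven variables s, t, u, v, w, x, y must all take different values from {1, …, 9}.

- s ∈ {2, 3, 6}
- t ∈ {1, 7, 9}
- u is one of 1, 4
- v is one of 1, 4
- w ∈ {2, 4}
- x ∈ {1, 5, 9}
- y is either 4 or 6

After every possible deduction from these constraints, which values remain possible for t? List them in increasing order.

7, 9

u and v share exactly the 2 values {1, 4}; by pigeonhole those values go to them, so strike 1, 4 from t, w, x, y.
w's domain is down to {2}, so w = 2. Remove 2 from s.
That leaves y = 6. Strike 6 from s.
That leaves s = 3.
No further eliminations apply; t can still be any of 7, 9.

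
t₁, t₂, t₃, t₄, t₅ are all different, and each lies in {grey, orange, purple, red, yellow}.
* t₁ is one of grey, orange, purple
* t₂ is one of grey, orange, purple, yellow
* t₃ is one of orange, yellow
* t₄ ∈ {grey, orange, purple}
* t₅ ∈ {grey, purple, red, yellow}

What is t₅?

red

The 5 variables together cover exactly {grey, orange, purple, red, yellow} — 5 values for 5 variables — and red appears only in t₅'s list, so t₅ = red.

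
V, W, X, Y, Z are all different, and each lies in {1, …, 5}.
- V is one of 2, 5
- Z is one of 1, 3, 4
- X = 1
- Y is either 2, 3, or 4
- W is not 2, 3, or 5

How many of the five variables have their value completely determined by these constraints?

X must be 1 (only option left). Strike 1 from W, Z.
W's domain is down to {4}, so W = 4. Remove 4 from Y, Z.
Z has just one choice, so Z = 3. Remove 3 from Y.
Y's domain is down to {2}, so Y = 2. Remove 2 from V.
That leaves V = 5.
Every variable is fixed: V=5, W=4, X=1, Y=2, Z=3. That makes 5.

5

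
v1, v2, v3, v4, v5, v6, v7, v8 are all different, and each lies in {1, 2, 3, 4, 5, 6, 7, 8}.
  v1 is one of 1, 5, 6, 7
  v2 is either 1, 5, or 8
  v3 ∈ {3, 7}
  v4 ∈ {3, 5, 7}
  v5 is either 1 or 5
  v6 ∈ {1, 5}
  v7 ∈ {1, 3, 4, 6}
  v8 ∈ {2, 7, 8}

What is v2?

8

Among the 8 variables, 2 fits only v8 (and all 8 values in {1, 2, 3, 4, 5, 6, 7, 8} must be used), so v8 = 2.
The 7 still-open variables together cover exactly {1, 3, 4, 5, 6, 7, 8} — 7 values for 7 variables — and 4 appears only in v7's list, so v7 = 4.
Among the 6 still-open variables, 6 fits only v1 (and all 6 values in {1, 3, 5, 6, 7, 8} must be used), so v1 = 6.
Among the 5 still-open variables, 8 fits only v2 (and all 5 values in {1, 3, 5, 7, 8} must be used), so v2 = 8.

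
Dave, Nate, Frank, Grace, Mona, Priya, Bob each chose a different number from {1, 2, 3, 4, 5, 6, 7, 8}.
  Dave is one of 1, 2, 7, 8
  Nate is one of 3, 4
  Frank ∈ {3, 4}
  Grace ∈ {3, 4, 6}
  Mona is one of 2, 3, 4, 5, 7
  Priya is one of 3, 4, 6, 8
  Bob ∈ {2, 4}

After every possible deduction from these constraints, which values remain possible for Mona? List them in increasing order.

5, 7

Nate and Frank between them cover only {3, 4} — a naked pair. Remove those values from Grace, Mona, Priya, Bob.
Grace has just one choice, so Grace = 6. Strike 6 from Priya.
Priya's domain is down to {8}, so Priya = 8. Eliminate 8 elsewhere: Dave.
Bob's domain is down to {2}, so Bob = 2. Remove 2 from Dave, Mona.
No further eliminations apply; Mona can still be any of 5, 7.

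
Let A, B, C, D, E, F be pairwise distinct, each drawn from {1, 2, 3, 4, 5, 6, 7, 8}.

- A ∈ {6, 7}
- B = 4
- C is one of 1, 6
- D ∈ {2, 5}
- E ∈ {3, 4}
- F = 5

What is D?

B must be 4 (only option left). Strike 4 from E.
E must be 3 (only option left).
F must be 5 (only option left). Eliminate 5 elsewhere: D.
So D = 2.

2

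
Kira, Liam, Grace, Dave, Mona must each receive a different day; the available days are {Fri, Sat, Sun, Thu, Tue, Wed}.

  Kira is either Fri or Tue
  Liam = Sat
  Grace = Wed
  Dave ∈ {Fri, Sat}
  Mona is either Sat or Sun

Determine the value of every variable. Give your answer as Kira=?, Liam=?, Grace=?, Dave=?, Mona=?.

Liam's domain is down to {Sat}, so Liam = Sat. Remove Sat from Dave, Mona.
Grace's domain is down to {Wed}, so Grace = Wed.
Dave must be Fri (only option left). Remove Fri from Kira.
Mona has just one choice, so Mona = Sun.
Kira's domain is down to {Tue}, so Kira = Tue.

Kira=Tue, Liam=Sat, Grace=Wed, Dave=Fri, Mona=Sun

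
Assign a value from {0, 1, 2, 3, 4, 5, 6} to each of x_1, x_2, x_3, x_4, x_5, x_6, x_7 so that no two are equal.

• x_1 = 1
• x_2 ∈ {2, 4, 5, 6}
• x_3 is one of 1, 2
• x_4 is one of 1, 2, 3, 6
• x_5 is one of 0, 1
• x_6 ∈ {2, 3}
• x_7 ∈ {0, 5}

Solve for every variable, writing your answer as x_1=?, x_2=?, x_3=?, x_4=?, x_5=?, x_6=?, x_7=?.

x_1 has just one choice, so x_1 = 1. Remove 1 from x_3, x_4, x_5.
x_3 has just one choice, so x_3 = 2. Eliminate 2 elsewhere: x_2, x_4, x_6.
That leaves x_5 = 0. Strike 0 from x_7.
x_6's domain is down to {3}, so x_6 = 3. Eliminate 3 elsewhere: x_4.
x_7 has just one choice, so x_7 = 5. Eliminate 5 elsewhere: x_2.
x_4's domain is down to {6}, so x_4 = 6. Remove 6 from x_2.
x_2 must be 4 (only option left).

x_1=1, x_2=4, x_3=2, x_4=6, x_5=0, x_6=3, x_7=5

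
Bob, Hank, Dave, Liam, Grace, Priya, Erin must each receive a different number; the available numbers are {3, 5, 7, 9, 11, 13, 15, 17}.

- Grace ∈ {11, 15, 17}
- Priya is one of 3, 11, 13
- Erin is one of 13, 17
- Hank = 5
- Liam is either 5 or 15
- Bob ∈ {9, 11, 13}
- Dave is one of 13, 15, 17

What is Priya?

3

Hank's domain is down to {5}, so Hank = 5. Strike 5 from Liam.
Liam has just one choice, so Liam = 15. Eliminate 15 elsewhere: Dave, Grace.
The 5 still-open variables together cover exactly {3, 9, 11, 13, 17} — 5 values for 5 variables — and 3 appears only in Priya's list, so Priya = 3.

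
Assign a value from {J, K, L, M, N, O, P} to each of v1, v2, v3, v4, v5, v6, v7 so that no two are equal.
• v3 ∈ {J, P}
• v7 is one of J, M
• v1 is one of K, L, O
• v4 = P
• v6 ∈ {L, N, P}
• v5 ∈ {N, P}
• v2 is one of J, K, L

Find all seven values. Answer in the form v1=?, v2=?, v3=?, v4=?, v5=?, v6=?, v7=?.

v1=O, v2=K, v3=J, v4=P, v5=N, v6=L, v7=M

v4's domain is down to {P}, so v4 = P. Remove P from v3, v5, v6.
v5 has just one choice, so v5 = N. Strike N from v6.
That leaves v6 = L. Remove L from v1, v2.
That leaves v3 = J. Strike J from v2, v7.
v7 has just one choice, so v7 = M.
That leaves v2 = K. Strike K from v1.
v1's domain is down to {O}, so v1 = O.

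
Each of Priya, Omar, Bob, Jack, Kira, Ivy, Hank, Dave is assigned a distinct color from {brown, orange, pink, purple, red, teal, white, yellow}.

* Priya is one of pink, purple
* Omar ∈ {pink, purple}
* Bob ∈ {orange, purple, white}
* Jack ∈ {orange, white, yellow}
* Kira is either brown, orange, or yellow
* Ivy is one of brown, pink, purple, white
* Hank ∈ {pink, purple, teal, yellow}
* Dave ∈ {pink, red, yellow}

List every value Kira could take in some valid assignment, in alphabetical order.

The 8 variables together cover exactly {brown, orange, pink, purple, red, teal, white, yellow} — 8 values for 8 variables — and red appears only in Dave's list, so Dave = red.
Among the 7 still-open variables, teal fits only Hank (and all 7 values in {brown, orange, pink, purple, teal, white, yellow} must be used), so Hank = teal.
Priya and Omar between them cover only {pink, purple} — a naked pair. Remove those values from Bob, Ivy.
No further eliminations apply; Kira can still be any of brown, orange, yellow.

brown, orange, yellow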